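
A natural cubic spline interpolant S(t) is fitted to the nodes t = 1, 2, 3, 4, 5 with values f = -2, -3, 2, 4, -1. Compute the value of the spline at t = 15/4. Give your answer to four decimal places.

4.1939

With M_i denoting the second derivative at x_i, h_i = 1, 1, 1, 1, and Δ_i = (y_(i+1) − y_i)/h_i = -1, 5, 2, -5:
  1·M_0 + 4·M_1 + 1·M_2 = 6(Δ_1 - Δ_0) = 36
  1·M_1 + 4·M_2 + 1·M_3 = 6(Δ_2 - Δ_1) = -18
  1·M_2 + 4·M_3 + 1·M_4 = 6(Δ_3 - Δ_2) = -42
Natural end conditions: M_0 = M_4 = 0.
Solving: M_0 = 0, M_1 = 285/28, M_2 = -33/7, M_3 = -261/28, M_4 = 0.
On [3, 4], S(t) = 2 + 41/8·(t - 3) - 33/14·(t - 3)² - 43/56·(t - 3)³.
With (t - 3) = 3/4: S(15/4) = 15031/3584.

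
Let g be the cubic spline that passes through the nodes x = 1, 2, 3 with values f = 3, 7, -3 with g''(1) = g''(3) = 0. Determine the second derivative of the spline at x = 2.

With M_i denoting the second derivative at x_i, h_i = 1, 1, and Δ_i = (y_(i+1) − y_i)/h_i = 4, -10:
  1·M_0 + 4·M_1 + 1·M_2 = 6(Δ_1 - Δ_0) = -84
Natural end conditions: M_0 = M_2 = 0.
Solving the tridiagonal system: M_0 = 0, M_1 = -21, M_2 = 0.

-21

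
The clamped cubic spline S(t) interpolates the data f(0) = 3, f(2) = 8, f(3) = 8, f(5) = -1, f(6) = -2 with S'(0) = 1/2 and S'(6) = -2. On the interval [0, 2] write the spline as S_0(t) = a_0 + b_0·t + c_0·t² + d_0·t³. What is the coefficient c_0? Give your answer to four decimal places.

Put M_i = S'' at the i-th knot. Here h = (2, 1, 2, 1) and Δ = (5/2, 0, -9/2, -1), so the interior equations h_(i-1)·M_(i-1) + 2(h_(i-1)+h_i)·M_i + h_i·M_(i+1) = 6(Δ_i − Δ_(i-1)) read
  2·M_0 + 6·M_1 + 1·M_2 = 6(Δ_1 - Δ_0) = -15
  1·M_1 + 6·M_2 + 2·M_3 = 6(Δ_2 - Δ_1) = -27
  2·M_2 + 6·M_3 + 1·M_4 = 6(Δ_3 - Δ_2) = 21
Clamped end conditions give two more equations: 2h_0·M_0 + h_0·M_1 = 6(Δ_0 - S'(0)) = 12 and h_3·M_3 + 2h_3·M_4 = 6(S'(6) - Δ_3) = -6.
Hence M_0 = 833/186, M_1 = -275/93, M_2 = -578/93, M_3 = 616/93, M_4 = -587/93.
On [0, 2], with S_0(t) = a_0 + b_0·t + c_0·t² + d_0·t³: c_0 = M_0/2 = 833/372, d_0 = (M_1 - M_0)/(6h_0) = -461/744, b_0 = Δ_0 - h_0(2M_0 + M_1)/6 = 1/2.

2.2392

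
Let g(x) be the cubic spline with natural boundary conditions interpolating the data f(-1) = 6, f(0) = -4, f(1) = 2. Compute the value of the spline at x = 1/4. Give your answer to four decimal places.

With M_i denoting the second derivative at x_i, h_i = 1, 1, and Δ_i = (y_(i+1) − y_i)/h_i = -10, 6:
  1·M_0 + 4·M_1 + 1·M_2 = 6(Δ_1 - Δ_0) = 96
Natural end conditions: M_0 = M_2 = 0.
Solving: M_0 = 0, M_1 = 24, M_2 = 0.
On [0, 1], g(x) = -4 - 2·x + 12·x² - 4·x³.
With x = 1/4: g(1/4) = -61/16.

-3.8125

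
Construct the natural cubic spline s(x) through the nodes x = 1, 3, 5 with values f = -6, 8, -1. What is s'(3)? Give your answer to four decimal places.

Let σ_i = s''(x_i). Step sizes h_i = 2, 2; slopes of the chords Δ_i = (y_(i+1) - y_i)/h_i = 7, -9/2.
  2·σ_0 + 8·σ_1 + 2·σ_2 = 6(Δ_1 - Δ_0) = -69
Natural end conditions: σ_0 = σ_2 = 0.
Forward elimination and back-substitution give σ_0 = 0, σ_1 = -69/8, σ_2 = 0.
On [3, 5], s'(x) = b_1 + 2c_1·(x - 3) + 3d_1·(x - 3)² with b_1 = Δ_1 - h_1(2σ_1 + σ_2)/6 = 5/4, c_1 = σ_1/2 = -69/16, d_1 = (σ_2 - σ_1)/(6h_1) = 23/32. So s'(3) = 5/4.

1.2500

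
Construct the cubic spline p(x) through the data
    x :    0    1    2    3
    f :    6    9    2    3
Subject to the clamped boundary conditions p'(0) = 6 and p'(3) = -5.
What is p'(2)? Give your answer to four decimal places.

-2.2667

Put M_i = p'' at the i-th knot. Here h = (1, 1, 1) and Δ = (3, -7, 1), so the interior equations h_(i-1)·M_(i-1) + 2(h_(i-1)+h_i)·M_i + h_i·M_(i+1) = 6(Δ_i − Δ_(i-1)) read
  1·M_0 + 4·M_1 + 1·M_2 = 6(Δ_1 - Δ_0) = -60
  1·M_1 + 4·M_2 + 1·M_3 = 6(Δ_2 - Δ_1) = 48
Clamped end conditions give two more equations: 2h_0·M_0 + h_0·M_1 = 6(Δ_0 - p'(0)) = -18 and h_2·M_2 + 2h_2·M_3 = 6(p'(3) - Δ_2) = -36.
Solving the tridiagonal system: M_0 = 28/15, M_1 = -326/15, M_2 = 376/15, M_3 = -458/15.
On [2, 3], p'(x) = b_2 + 2c_2·(x - 2) + 3d_2·(x - 2)² with b_2 = Δ_2 - h_2(2M_2 + M_3)/6 = -34/15, c_2 = M_2/2 = 188/15, d_2 = (M_3 - M_2)/(6h_2) = -139/15. So p'(2) = -34/15.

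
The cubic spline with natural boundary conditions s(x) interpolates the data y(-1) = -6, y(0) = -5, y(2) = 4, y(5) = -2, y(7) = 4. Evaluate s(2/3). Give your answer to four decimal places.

-2.1127

Put M_i = s'' at the i-th knot. Here h = (1, 2, 3, 2) and Δ = (1, 9/2, -2, 3), so the interior equations h_(i-1)·M_(i-1) + 2(h_(i-1)+h_i)·M_i + h_i·M_(i+1) = 6(Δ_i − Δ_(i-1)) read
  1·M_0 + 6·M_1 + 2·M_2 = 6(Δ_1 - Δ_0) = 21
  2·M_1 + 10·M_2 + 3·M_3 = 6(Δ_2 - Δ_1) = -39
  3·M_2 + 10·M_3 + 2·M_4 = 6(Δ_3 - Δ_2) = 30
Natural end conditions: M_0 = M_4 = 0.
Forward elimination and back-substitution give M_0 = 0, M_1 = 261/46, M_2 = -150/23, M_3 = 114/23, M_4 = 0.
On [0, 2], s(x) = -5 + 133/46·x + 261/92·x² - 187/184·x³.
With x = 2/3: s(2/3) = -1312/621.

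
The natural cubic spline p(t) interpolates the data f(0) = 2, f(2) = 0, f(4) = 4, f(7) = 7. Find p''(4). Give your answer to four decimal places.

-1.1053

Let M_i = p''(x_i). Step sizes h_i = 2, 2, 3; slopes of the chords Δ_i = (y_(i+1) - y_i)/h_i = -1, 2, 1.
  2·M_0 + 8·M_1 + 2·M_2 = 6(Δ_1 - Δ_0) = 18
  2·M_1 + 10·M_2 + 3·M_3 = 6(Δ_2 - Δ_1) = -6
Natural end conditions: M_0 = M_3 = 0.
Solving the tridiagonal system: M_0 = 0, M_1 = 48/19, M_2 = -21/19, M_3 = 0.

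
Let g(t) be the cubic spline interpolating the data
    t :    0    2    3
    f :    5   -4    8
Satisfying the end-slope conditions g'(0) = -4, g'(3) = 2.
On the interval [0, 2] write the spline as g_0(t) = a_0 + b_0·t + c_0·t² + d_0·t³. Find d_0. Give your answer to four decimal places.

With σ_i denoting the second derivative at x_i, h_i = 2, 1, and Δ_i = (y_(i+1) − y_i)/h_i = -9/2, 12:
  2·σ_0 + 6·σ_1 + 1·σ_2 = 6(Δ_1 - Δ_0) = 99
Clamped end conditions give two more equations: 2h_0·σ_0 + h_0·σ_1 = 6(Δ_0 - g'(0)) = -3 and h_1·σ_1 + 2h_1·σ_2 = 6(g'(3) - Δ_1) = -60.
Solving: σ_0 = -61/4, σ_1 = 29, σ_2 = -89/2.
On [0, 2], with g_0(t) = a_0 + b_0·t + c_0·t² + d_0·t³: c_0 = σ_0/2 = -61/8, d_0 = (σ_1 - σ_0)/(6h_0) = 59/16, b_0 = Δ_0 - h_0(2σ_0 + σ_1)/6 = -4.

3.6875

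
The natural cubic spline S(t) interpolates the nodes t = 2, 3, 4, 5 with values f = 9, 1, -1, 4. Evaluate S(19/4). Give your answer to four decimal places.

2.4063

Let σ_i = S''(x_i). Step sizes h_i = 1, 1, 1; slopes of the chords Δ_i = (y_(i+1) - y_i)/h_i = -8, -2, 5.
  1·σ_0 + 4·σ_1 + 1·σ_2 = 6(Δ_1 - Δ_0) = 36
  1·σ_1 + 4·σ_2 + 1·σ_3 = 6(Δ_2 - Δ_1) = 42
Natural end conditions: σ_0 = σ_3 = 0.
Hence σ_0 = 0, σ_1 = 34/5, σ_2 = 44/5, σ_3 = 0.
On [4, 5], S(t) = -1 + 31/15·(t - 4) + 22/5·(t - 4)² - 22/15·(t - 4)³.
With (t - 4) = 3/4: S(19/4) = 77/32.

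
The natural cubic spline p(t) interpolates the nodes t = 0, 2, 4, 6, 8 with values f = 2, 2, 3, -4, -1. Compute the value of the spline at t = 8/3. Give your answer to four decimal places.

2.8664

Let M_i = p''(x_i). Step sizes h_i = 2, 2, 2, 2; slopes of the chords Δ_i = (y_(i+1) - y_i)/h_i = 0, 1/2, -7/2, 3/2.
  2·M_0 + 8·M_1 + 2·M_2 = 6(Δ_1 - Δ_0) = 3
  2·M_1 + 8·M_2 + 2·M_3 = 6(Δ_2 - Δ_1) = -24
  2·M_2 + 8·M_3 + 2·M_4 = 6(Δ_3 - Δ_2) = 30
Natural end conditions: M_0 = M_4 = 0.
Solving the tridiagonal system: M_0 = 0, M_1 = 171/112, M_2 = -129/28, M_3 = 549/112, M_4 = 0.
On [2, 4], p(t) = 2 + 57/56·(t - 2) + 171/224·(t - 2)² - 229/448·(t - 2)³.
With (t - 2) = 2/3: p(8/3) = 2167/756.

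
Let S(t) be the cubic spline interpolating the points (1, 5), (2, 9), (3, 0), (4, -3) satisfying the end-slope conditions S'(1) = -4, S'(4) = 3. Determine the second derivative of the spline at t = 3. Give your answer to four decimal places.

Put M_i = S'' at the i-th knot. Here h = (1, 1, 1) and Δ = (4, -9, -3), so the interior equations h_(i-1)·M_(i-1) + 2(h_(i-1)+h_i)·M_i + h_i·M_(i+1) = 6(Δ_i − Δ_(i-1)) read
  1·M_0 + 4·M_1 + 1·M_2 = 6(Δ_1 - Δ_0) = -78
  1·M_1 + 4·M_2 + 1·M_3 = 6(Δ_2 - Δ_1) = 36
Clamped end conditions give two more equations: 2h_0·M_0 + h_0·M_1 = 6(Δ_0 - S'(1)) = 48 and h_2·M_2 + 2h_2·M_3 = 6(S'(4) - Δ_2) = 36.
Hence M_0 = 122/3, M_1 = -100/3, M_2 = 44/3, M_3 = 32/3.

14.6667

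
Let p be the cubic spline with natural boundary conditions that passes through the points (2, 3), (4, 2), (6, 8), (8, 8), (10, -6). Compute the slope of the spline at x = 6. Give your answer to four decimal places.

With m_i denoting the second derivative at x_i, h_i = 2, 2, 2, 2, and Δ_i = (y_(i+1) − y_i)/h_i = -1/2, 3, 0, -7:
  2·m_0 + 8·m_1 + 2·m_2 = 6(Δ_1 - Δ_0) = 21
  2·m_1 + 8·m_2 + 2·m_3 = 6(Δ_2 - Δ_1) = -18
  2·m_2 + 8·m_3 + 2·m_4 = 6(Δ_3 - Δ_2) = -42
Natural end conditions: m_0 = m_4 = 0.
Hence m_0 = 0, m_1 = 345/112, m_2 = -51/28, m_3 = -537/112, m_4 = 0.
On [6, 8], p'(x) = b_2 + 2c_2·(x - 6) + 3d_2·(x - 6)² with b_2 = Δ_2 - h_2(2m_2 + m_3)/6 = 45/16, c_2 = m_2/2 = -51/56, d_2 = (m_3 - m_2)/(6h_2) = -111/448. So p'(6) = 45/16.

2.8125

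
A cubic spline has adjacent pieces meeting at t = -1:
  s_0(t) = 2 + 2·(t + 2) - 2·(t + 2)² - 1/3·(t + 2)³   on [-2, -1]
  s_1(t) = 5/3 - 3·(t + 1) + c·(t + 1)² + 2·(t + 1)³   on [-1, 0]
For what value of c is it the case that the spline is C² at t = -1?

-3

s_0''(t) = -4 - 2·(t + 2), so s_0''(-1) = -6. On the right, s_1''(-1) = 2c, so c = -3.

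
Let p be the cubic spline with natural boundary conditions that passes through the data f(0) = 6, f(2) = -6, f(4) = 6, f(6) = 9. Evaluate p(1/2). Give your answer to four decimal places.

Write M_i for p''(x_i). With h_i = 2, 2, 2 and divided differences Δ_i = -6, 6, 3/2, the continuity of p' gives the tridiagonal system
  2·M_0 + 8·M_1 + 2·M_2 = 6(Δ_1 - Δ_0) = 72
  2·M_1 + 8·M_2 + 2·M_3 = 6(Δ_2 - Δ_1) = -27
Natural end conditions: M_0 = M_3 = 0.
Hence M_0 = 0, M_1 = 21/2, M_2 = -6, M_3 = 0.
On [0, 2], p(x) = 6 - 19/2·x + 0·x² + 7/8·x³.
With x = 1/2: p(1/2) = 87/64.

1.3594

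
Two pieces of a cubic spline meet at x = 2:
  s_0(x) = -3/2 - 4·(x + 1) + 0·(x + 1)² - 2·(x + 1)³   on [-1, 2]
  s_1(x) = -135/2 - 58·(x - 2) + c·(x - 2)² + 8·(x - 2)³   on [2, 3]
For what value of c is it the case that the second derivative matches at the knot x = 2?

s_0''(x) = 0 - 12·(x + 1), so s_0''(2) = -36. On the right, s_1''(2) = 2c, so c = -18.

-18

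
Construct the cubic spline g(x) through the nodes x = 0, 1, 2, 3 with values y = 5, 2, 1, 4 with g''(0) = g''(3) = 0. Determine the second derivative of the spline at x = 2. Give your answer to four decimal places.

Put σ_i = g'' at the i-th knot. Here h = (1, 1, 1) and Δ = (-3, -1, 3), so the interior equations h_(i-1)·σ_(i-1) + 2(h_(i-1)+h_i)·σ_i + h_i·σ_(i+1) = 6(Δ_i − Δ_(i-1)) read
  1·σ_0 + 4·σ_1 + 1·σ_2 = 6(Δ_1 - Δ_0) = 12
  1·σ_1 + 4·σ_2 + 1·σ_3 = 6(Δ_2 - Δ_1) = 24
Natural end conditions: σ_0 = σ_3 = 0.
Hence σ_0 = 0, σ_1 = 8/5, σ_2 = 28/5, σ_3 = 0.

5.6000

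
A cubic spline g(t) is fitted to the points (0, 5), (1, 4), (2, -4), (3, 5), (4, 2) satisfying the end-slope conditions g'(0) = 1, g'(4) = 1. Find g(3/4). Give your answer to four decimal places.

With σ_i denoting the second derivative at x_i, h_i = 1, 1, 1, 1, and Δ_i = (y_(i+1) − y_i)/h_i = -1, -8, 9, -3:
  1·σ_0 + 4·σ_1 + 1·σ_2 = 6(Δ_1 - Δ_0) = -42
  1·σ_1 + 4·σ_2 + 1·σ_3 = 6(Δ_2 - Δ_1) = 102
  1·σ_2 + 4·σ_3 + 1·σ_4 = 6(Δ_3 - Δ_2) = -72
Clamped end conditions give two more equations: 2h_0·σ_0 + h_0·σ_1 = 6(Δ_0 - g'(0)) = -12 and h_3·σ_3 + 2h_3·σ_4 = 6(g'(4) - Δ_3) = 24.
Solving: σ_0 = 135/28, σ_1 = -303/14, σ_2 = 159/4, σ_3 = -495/14, σ_4 = 831/28.
On [0, 1], g(t) = 5 + 1·t + 135/56·t² - 247/56·t³.
With t = 3/4: g(3/4) = 18799/3584.

5.2453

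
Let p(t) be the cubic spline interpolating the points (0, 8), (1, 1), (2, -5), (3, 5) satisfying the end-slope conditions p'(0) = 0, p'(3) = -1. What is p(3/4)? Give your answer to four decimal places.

3.6781

With M_i denoting the second derivative at x_i, h_i = 1, 1, 1, and Δ_i = (y_(i+1) − y_i)/h_i = -7, -6, 10:
  1·M_0 + 4·M_1 + 1·M_2 = 6(Δ_1 - Δ_0) = 6
  1·M_1 + 4·M_2 + 1·M_3 = 6(Δ_2 - Δ_1) = 96
Clamped end conditions give two more equations: 2h_0·M_0 + h_0·M_1 = 6(Δ_0 - p'(0)) = -42 and h_2·M_2 + 2h_2·M_3 = 6(p'(3) - Δ_2) = -66.
Forward elimination and back-substitution give M_0 = -292/15, M_1 = -46/15, M_2 = 566/15, M_3 = -778/15.
On [0, 1], p(t) = 8 + 0·t - 146/15·t² + 41/15·t³.
With t = 3/4: p(3/4) = 1177/320.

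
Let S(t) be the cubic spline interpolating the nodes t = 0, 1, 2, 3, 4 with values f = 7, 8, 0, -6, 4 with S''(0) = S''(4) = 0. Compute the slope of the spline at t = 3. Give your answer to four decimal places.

Put m_i = S'' at the i-th knot. Here h = (1, 1, 1, 1) and Δ = (1, -8, -6, 10), so the interior equations h_(i-1)·m_(i-1) + 2(h_(i-1)+h_i)·m_i + h_i·m_(i+1) = 6(Δ_i − Δ_(i-1)) read
  1·m_0 + 4·m_1 + 1·m_2 = 6(Δ_1 - Δ_0) = -54
  1·m_1 + 4·m_2 + 1·m_3 = 6(Δ_2 - Δ_1) = 12
  1·m_2 + 4·m_3 + 1·m_4 = 6(Δ_3 - Δ_2) = 96
Natural end conditions: m_0 = m_4 = 0.
Solving the tridiagonal system: m_0 = 0, m_1 = -381/28, m_2 = 3/7, m_3 = 669/28, m_4 = 0.
On [3, 4], S'(t) = b_3 + 2c_3·(t - 3) + 3d_3·(t - 3)² with b_3 = Δ_3 - h_3(2m_3 + m_4)/6 = 57/28, c_3 = m_3/2 = 669/56, d_3 = (m_4 - m_3)/(6h_3) = -223/56. So S'(3) = 57/28.

2.0357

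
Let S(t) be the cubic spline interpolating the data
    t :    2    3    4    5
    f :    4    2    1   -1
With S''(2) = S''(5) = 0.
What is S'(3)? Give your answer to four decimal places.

Put σ_i = S'' at the i-th knot. Here h = (1, 1, 1) and Δ = (-2, -1, -2), so the interior equations h_(i-1)·σ_(i-1) + 2(h_(i-1)+h_i)·σ_i + h_i·σ_(i+1) = 6(Δ_i − Δ_(i-1)) read
  1·σ_0 + 4·σ_1 + 1·σ_2 = 6(Δ_1 - Δ_0) = 6
  1·σ_1 + 4·σ_2 + 1·σ_3 = 6(Δ_2 - Δ_1) = -6
Natural end conditions: σ_0 = σ_3 = 0.
Solving the tridiagonal system: σ_0 = 0, σ_1 = 2, σ_2 = -2, σ_3 = 0.
On [3, 4], S'(t) = b_1 + 2c_1·(t - 3) + 3d_1·(t - 3)² with b_1 = Δ_1 - h_1(2σ_1 + σ_2)/6 = -4/3, c_1 = σ_1/2 = 1, d_1 = (σ_2 - σ_1)/(6h_1) = -2/3. So S'(3) = -4/3.

-1.3333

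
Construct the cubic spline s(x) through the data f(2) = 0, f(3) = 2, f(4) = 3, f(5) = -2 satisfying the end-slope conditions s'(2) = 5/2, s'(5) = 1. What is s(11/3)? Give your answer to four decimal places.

3.5111

Put σ_i = s'' at the i-th knot. Here h = (1, 1, 1) and Δ = (2, 1, -5), so the interior equations h_(i-1)·σ_(i-1) + 2(h_(i-1)+h_i)·σ_i + h_i·σ_(i+1) = 6(Δ_i − Δ_(i-1)) read
  1·σ_0 + 4·σ_1 + 1·σ_2 = 6(Δ_1 - Δ_0) = -6
  1·σ_1 + 4·σ_2 + 1·σ_3 = 6(Δ_2 - Δ_1) = -36
Clamped end conditions give two more equations: 2h_0·σ_0 + h_0·σ_1 = 6(Δ_0 - s'(2)) = -3 and h_2·σ_2 + 2h_2·σ_3 = 6(s'(5) - Δ_2) = 36.
Solving: σ_0 = -16/5, σ_1 = 17/5, σ_2 = -82/5, σ_3 = 131/5.
On [3, 4], s(x) = 2 + 13/5·(x - 3) + 17/10·(x - 3)² - 33/10·(x - 3)³.
With (x - 3) = 2/3: s(11/3) = 158/45.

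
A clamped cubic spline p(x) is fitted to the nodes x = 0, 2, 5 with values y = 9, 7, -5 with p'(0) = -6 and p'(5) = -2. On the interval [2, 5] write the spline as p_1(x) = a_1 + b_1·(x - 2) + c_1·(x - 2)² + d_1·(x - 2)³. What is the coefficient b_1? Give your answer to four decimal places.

-1.1000

Let σ_i = p''(x_i). Step sizes h_i = 2, 3; slopes of the chords Δ_i = (y_(i+1) - y_i)/h_i = -1, -4.
  2·σ_0 + 10·σ_1 + 3·σ_2 = 6(Δ_1 - Δ_0) = -18
Clamped end conditions give two more equations: 2h_0·σ_0 + h_0·σ_1 = 6(Δ_0 - p'(0)) = 30 and h_1·σ_1 + 2h_1·σ_2 = 6(p'(5) - Δ_1) = 12.
Hence σ_0 = 101/10, σ_1 = -26/5, σ_2 = 23/5.
On [2, 5], with p_1(x) = a_1 + b_1·(x - 2) + c_1·(x - 2)² + d_1·(x - 2)³: c_1 = σ_1/2 = -13/5, d_1 = (σ_2 - σ_1)/(6h_1) = 49/90, b_1 = Δ_1 - h_1(2σ_1 + σ_2)/6 = -11/10.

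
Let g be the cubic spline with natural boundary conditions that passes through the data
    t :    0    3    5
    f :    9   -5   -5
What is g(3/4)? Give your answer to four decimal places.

Put σ_i = g'' at the i-th knot. Here h = (3, 2) and Δ = (-14/3, 0), so the interior equations h_(i-1)·σ_(i-1) + 2(h_(i-1)+h_i)·σ_i + h_i·σ_(i+1) = 6(Δ_i − Δ_(i-1)) read
  3·σ_0 + 10·σ_1 + 2·σ_2 = 6(Δ_1 - Δ_0) = 28
Natural end conditions: σ_0 = σ_2 = 0.
Hence σ_0 = 0, σ_1 = 14/5, σ_2 = 0.
On [0, 3], g(t) = 9 - 91/15·t + 0·t² + 7/45·t³.
With t = 3/4: g(3/4) = 289/64.

4.5156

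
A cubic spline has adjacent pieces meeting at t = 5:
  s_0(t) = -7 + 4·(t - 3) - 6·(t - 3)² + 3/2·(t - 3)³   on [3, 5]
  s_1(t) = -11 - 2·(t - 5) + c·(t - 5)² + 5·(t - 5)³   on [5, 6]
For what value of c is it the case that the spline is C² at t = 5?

s_0''(t) = -12 + 9·(t - 3), so s_0''(5) = 6. On the right, s_1''(5) = 2c, so c = 3.

3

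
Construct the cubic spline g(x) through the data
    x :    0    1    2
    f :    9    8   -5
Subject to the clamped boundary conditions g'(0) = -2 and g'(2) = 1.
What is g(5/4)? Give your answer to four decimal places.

Put M_i = g'' at the i-th knot. Here h = (1, 1) and Δ = (-1, -13), so the interior equations h_(i-1)·M_(i-1) + 2(h_(i-1)+h_i)·M_i + h_i·M_(i+1) = 6(Δ_i − Δ_(i-1)) read
  1·M_0 + 4·M_1 + 1·M_2 = 6(Δ_1 - Δ_0) = -72
Clamped end conditions give two more equations: 2h_0·M_0 + h_0·M_1 = 6(Δ_0 - g'(0)) = 6 and h_1·M_1 + 2h_1·M_2 = 6(g'(2) - Δ_1) = 84.
Forward elimination and back-substitution give M_0 = 45/2, M_1 = -39, M_2 = 123/2.
On [1, 2], g(x) = 8 - 41/4·(x - 1) - 39/2·(x - 1)² + 67/4·(x - 1)³.
With (x - 1) = 1/4: g(5/4) = 1147/256.

4.4805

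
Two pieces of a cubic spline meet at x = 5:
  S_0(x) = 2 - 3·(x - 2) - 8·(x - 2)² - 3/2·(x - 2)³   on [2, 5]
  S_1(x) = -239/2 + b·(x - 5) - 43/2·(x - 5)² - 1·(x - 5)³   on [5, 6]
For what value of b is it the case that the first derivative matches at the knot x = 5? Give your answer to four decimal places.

-91.5000

S_0'(x) = -3 - 16·(x - 2) - 9/2·(x - 2)², so S_0'(5) = -183/2. On the right, S_1'(5) = b, so b = -183/2.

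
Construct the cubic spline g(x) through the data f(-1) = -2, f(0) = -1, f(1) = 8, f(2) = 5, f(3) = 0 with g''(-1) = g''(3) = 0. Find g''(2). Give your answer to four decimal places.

With M_i denoting the second derivative at x_i, h_i = 1, 1, 1, 1, and Δ_i = (y_(i+1) − y_i)/h_i = 1, 9, -3, -5:
  1·M_0 + 4·M_1 + 1·M_2 = 6(Δ_1 - Δ_0) = 48
  1·M_1 + 4·M_2 + 1·M_3 = 6(Δ_2 - Δ_1) = -72
  1·M_2 + 4·M_3 + 1·M_4 = 6(Δ_3 - Δ_2) = -12
Natural end conditions: M_0 = M_4 = 0.
Hence M_0 = 0, M_1 = 249/14, M_2 = -162/7, M_3 = 39/14, M_4 = 0.

2.7857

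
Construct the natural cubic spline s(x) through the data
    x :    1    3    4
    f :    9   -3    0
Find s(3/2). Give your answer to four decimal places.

4.5938

Put M_i = s'' at the i-th knot. Here h = (2, 1) and Δ = (-6, 3), so the interior equations h_(i-1)·M_(i-1) + 2(h_(i-1)+h_i)·M_i + h_i·M_(i+1) = 6(Δ_i − Δ_(i-1)) read
  2·M_0 + 6·M_1 + 1·M_2 = 6(Δ_1 - Δ_0) = 54
Natural end conditions: M_0 = M_2 = 0.
Forward elimination and back-substitution give M_0 = 0, M_1 = 9, M_2 = 0.
On [1, 3], s(x) = 9 - 9·(x - 1) + 0·(x - 1)² + 3/4·(x - 1)³.
With (x - 1) = 1/2: s(3/2) = 147/32.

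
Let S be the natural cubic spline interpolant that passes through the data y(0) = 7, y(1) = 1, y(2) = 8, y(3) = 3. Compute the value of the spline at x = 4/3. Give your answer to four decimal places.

Let m_i = S''(x_i). Step sizes h_i = 1, 1, 1; slopes of the chords Δ_i = (y_(i+1) - y_i)/h_i = -6, 7, -5.
  1·m_0 + 4·m_1 + 1·m_2 = 6(Δ_1 - Δ_0) = 78
  1·m_1 + 4·m_2 + 1·m_3 = 6(Δ_2 - Δ_1) = -72
Natural end conditions: m_0 = m_3 = 0.
Forward elimination and back-substitution give m_0 = 0, m_1 = 128/5, m_2 = -122/5, m_3 = 0.
On [1, 2], S(x) = 1 + 38/15·(x - 1) + 64/5·(x - 1)² - 25/3·(x - 1)³.
With (x - 1) = 1/3: S(4/3) = 1198/405.

2.9580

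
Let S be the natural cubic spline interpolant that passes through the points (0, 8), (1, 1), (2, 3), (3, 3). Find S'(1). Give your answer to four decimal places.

-1.9333

With σ_i denoting the second derivative at x_i, h_i = 1, 1, 1, and Δ_i = (y_(i+1) − y_i)/h_i = -7, 2, 0:
  1·σ_0 + 4·σ_1 + 1·σ_2 = 6(Δ_1 - Δ_0) = 54
  1·σ_1 + 4·σ_2 + 1·σ_3 = 6(Δ_2 - Δ_1) = -12
Natural end conditions: σ_0 = σ_3 = 0.
Hence σ_0 = 0, σ_1 = 76/5, σ_2 = -34/5, σ_3 = 0.
On [1, 2], S'(x) = b_1 + 2c_1·(x - 1) + 3d_1·(x - 1)² with b_1 = Δ_1 - h_1(2σ_1 + σ_2)/6 = -29/15, c_1 = σ_1/2 = 38/5, d_1 = (σ_2 - σ_1)/(6h_1) = -11/3. So S'(1) = -29/15.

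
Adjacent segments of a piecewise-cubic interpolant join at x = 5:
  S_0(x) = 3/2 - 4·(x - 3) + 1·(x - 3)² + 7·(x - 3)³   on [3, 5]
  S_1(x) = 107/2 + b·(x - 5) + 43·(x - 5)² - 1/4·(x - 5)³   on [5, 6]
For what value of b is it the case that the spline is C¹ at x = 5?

S_0'(x) = -4 + 2·(x - 3) + 21·(x - 3)², so S_0'(5) = 84. On the right, S_1'(5) = b, so b = 84.

84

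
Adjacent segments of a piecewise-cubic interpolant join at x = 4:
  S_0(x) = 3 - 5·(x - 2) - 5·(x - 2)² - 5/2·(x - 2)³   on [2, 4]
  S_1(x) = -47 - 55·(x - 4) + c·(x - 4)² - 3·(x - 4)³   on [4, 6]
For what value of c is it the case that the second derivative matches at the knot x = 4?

S_0''(x) = -10 - 15·(x - 2), so S_0''(4) = -40. On the right, S_1''(4) = 2c, so c = -20.

-20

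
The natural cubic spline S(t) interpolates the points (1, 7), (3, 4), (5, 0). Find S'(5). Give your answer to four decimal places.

-2.1250

Write M_i for S''(x_i). With h_i = 2, 2 and divided differences Δ_i = -3/2, -2, the continuity of S' gives the tridiagonal system
  2·M_0 + 8·M_1 + 2·M_2 = 6(Δ_1 - Δ_0) = -3
Natural end conditions: M_0 = M_2 = 0.
Hence M_0 = 0, M_1 = -3/8, M_2 = 0.
On [3, 5], S'(t) = b_1 + 2c_1·(t - 3) + 3d_1·(t - 3)² with b_1 = Δ_1 - h_1(2M_1 + M_2)/6 = -7/4, c_1 = M_1/2 = -3/16, d_1 = (M_2 - M_1)/(6h_1) = 1/32. So S'(5) = -17/8.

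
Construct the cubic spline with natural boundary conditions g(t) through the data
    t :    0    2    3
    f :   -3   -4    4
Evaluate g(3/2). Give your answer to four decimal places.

Let m_i = g''(x_i). Step sizes h_i = 2, 1; slopes of the chords Δ_i = (y_(i+1) - y_i)/h_i = -1/2, 8.
  2·m_0 + 6·m_1 + 1·m_2 = 6(Δ_1 - Δ_0) = 51
Natural end conditions: m_0 = m_2 = 0.
Forward elimination and back-substitution give m_0 = 0, m_1 = 17/2, m_2 = 0.
On [0, 2], g(t) = -3 - 10/3·t + 0·t² + 17/24·t³.
With t = 3/2: g(3/2) = -359/64.

-5.6094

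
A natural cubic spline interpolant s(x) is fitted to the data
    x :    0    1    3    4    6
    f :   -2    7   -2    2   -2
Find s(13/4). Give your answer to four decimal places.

-1.5489

Write M_i for s''(x_i). With h_i = 1, 2, 1, 2 and divided differences Δ_i = 9, -9/2, 4, -2, the continuity of s' gives the tridiagonal system
  1·M_0 + 6·M_1 + 2·M_2 = 6(Δ_1 - Δ_0) = -81
  2·M_1 + 6·M_2 + 1·M_3 = 6(Δ_2 - Δ_1) = 51
  1·M_2 + 6·M_3 + 2·M_4 = 6(Δ_3 - Δ_2) = -36
Natural end conditions: M_0 = M_4 = 0.
Solving: M_0 = 0, M_1 = -1173/62, M_2 = 504/31, M_3 = -270/31, M_4 = 0.
On [3, 4], s(x) = -2 + 1/31·(x - 3) + 252/31·(x - 3)² - 129/31·(x - 3)³.
With (x - 3) = 1/4: s(13/4) = -3073/1984.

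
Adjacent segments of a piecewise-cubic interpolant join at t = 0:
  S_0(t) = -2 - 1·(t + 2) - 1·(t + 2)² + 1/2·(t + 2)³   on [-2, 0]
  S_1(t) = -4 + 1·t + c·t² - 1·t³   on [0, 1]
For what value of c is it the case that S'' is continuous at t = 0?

2

S_0''(t) = -2 + 3·(t + 2), so S_0''(0) = 4. On the right, S_1''(0) = 2c, so c = 2.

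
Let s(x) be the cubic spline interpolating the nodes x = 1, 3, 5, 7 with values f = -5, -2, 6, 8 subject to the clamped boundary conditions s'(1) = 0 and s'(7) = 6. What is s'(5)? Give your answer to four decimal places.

1.3000

With M_i denoting the second derivative at x_i, h_i = 2, 2, 2, and Δ_i = (y_(i+1) − y_i)/h_i = 3/2, 4, 1:
  2·M_0 + 8·M_1 + 2·M_2 = 6(Δ_1 - Δ_0) = 15
  2·M_1 + 8·M_2 + 2·M_3 = 6(Δ_2 - Δ_1) = -18
Clamped end conditions give two more equations: 2h_0·M_0 + h_0·M_1 = 6(Δ_0 - s'(1)) = 9 and h_2·M_2 + 2h_2·M_3 = 6(s'(7) - Δ_2) = 30.
Solving the tridiagonal system: M_0 = 7/10, M_1 = 31/10, M_2 = -28/5, M_3 = 103/10.
On [5, 7], s'(x) = b_2 + 2c_2·(x - 5) + 3d_2·(x - 5)² with b_2 = Δ_2 - h_2(2M_2 + M_3)/6 = 13/10, c_2 = M_2/2 = -14/5, d_2 = (M_3 - M_2)/(6h_2) = 53/40. So s'(5) = 13/10.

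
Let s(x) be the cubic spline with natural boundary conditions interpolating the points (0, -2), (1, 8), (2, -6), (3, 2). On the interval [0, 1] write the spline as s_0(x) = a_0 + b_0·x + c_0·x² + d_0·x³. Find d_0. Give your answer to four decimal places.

With m_i denoting the second derivative at x_i, h_i = 1, 1, 1, and Δ_i = (y_(i+1) − y_i)/h_i = 10, -14, 8:
  1·m_0 + 4·m_1 + 1·m_2 = 6(Δ_1 - Δ_0) = -144
  1·m_1 + 4·m_2 + 1·m_3 = 6(Δ_2 - Δ_1) = 132
Natural end conditions: m_0 = m_3 = 0.
Hence m_0 = 0, m_1 = -236/5, m_2 = 224/5, m_3 = 0.
On [0, 1], with s_0(x) = a_0 + b_0·x + c_0·x² + d_0·x³: c_0 = m_0/2 = 0, d_0 = (m_1 - m_0)/(6h_0) = -118/15, b_0 = Δ_0 - h_0(2m_0 + m_1)/6 = 268/15.

-7.8667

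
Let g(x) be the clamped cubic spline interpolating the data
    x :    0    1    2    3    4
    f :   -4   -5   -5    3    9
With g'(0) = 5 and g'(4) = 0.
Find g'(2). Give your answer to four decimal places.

4.4286

Write M_i for g''(x_i). With h_i = 1, 1, 1, 1 and divided differences Δ_i = -1, 0, 8, 6, the continuity of g' gives the tridiagonal system
  1·M_0 + 4·M_1 + 1·M_2 = 6(Δ_1 - Δ_0) = 6
  1·M_1 + 4·M_2 + 1·M_3 = 6(Δ_2 - Δ_1) = 48
  1·M_2 + 4·M_3 + 1·M_4 = 6(Δ_3 - Δ_2) = -12
Clamped end conditions give two more equations: 2h_0·M_0 + h_0·M_1 = 6(Δ_0 - g'(0)) = -36 and h_3·M_3 + 2h_3·M_4 = 6(g'(4) - Δ_3) = -36.
Hence M_0 = -277/14, M_1 = 25/7, M_2 = 23/2, M_3 = -11/7, M_4 = -241/14.
On [2, 3], g'(x) = b_2 + 2c_2·(x - 2) + 3d_2·(x - 2)² with b_2 = Δ_2 - h_2(2M_2 + M_3)/6 = 31/7, c_2 = M_2/2 = 23/4, d_2 = (M_3 - M_2)/(6h_2) = -61/28. So g'(2) = 31/7.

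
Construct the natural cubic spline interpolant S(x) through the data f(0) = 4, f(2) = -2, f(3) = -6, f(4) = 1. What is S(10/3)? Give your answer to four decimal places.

-4.7456

Write σ_i for S''(x_i). With h_i = 2, 1, 1 and divided differences Δ_i = -3, -4, 7, the continuity of S' gives the tridiagonal system
  2·σ_0 + 6·σ_1 + 1·σ_2 = 6(Δ_1 - Δ_0) = -6
  1·σ_1 + 4·σ_2 + 1·σ_3 = 6(Δ_2 - Δ_1) = 66
Natural end conditions: σ_0 = σ_3 = 0.
Forward elimination and back-substitution give σ_0 = 0, σ_1 = -90/23, σ_2 = 402/23, σ_3 = 0.
On [3, 4], S(x) = -6 + 27/23·(x - 3) + 201/23·(x - 3)² - 67/23·(x - 3)³.
With (x - 3) = 1/3: S(10/3) = -2947/621.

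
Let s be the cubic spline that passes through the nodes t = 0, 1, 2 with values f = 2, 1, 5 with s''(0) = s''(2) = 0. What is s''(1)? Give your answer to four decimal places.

7.5000

Let m_i = s''(x_i). Step sizes h_i = 1, 1; slopes of the chords Δ_i = (y_(i+1) - y_i)/h_i = -1, 4.
  1·m_0 + 4·m_1 + 1·m_2 = 6(Δ_1 - Δ_0) = 30
Natural end conditions: m_0 = m_2 = 0.
Forward elimination and back-substitution give m_0 = 0, m_1 = 15/2, m_2 = 0.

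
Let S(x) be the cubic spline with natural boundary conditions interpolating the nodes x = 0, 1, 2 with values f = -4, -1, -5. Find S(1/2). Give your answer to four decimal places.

-1.8438

Write σ_i for S''(x_i). With h_i = 1, 1 and divided differences Δ_i = 3, -4, the continuity of S' gives the tridiagonal system
  1·σ_0 + 4·σ_1 + 1·σ_2 = 6(Δ_1 - Δ_0) = -42
Natural end conditions: σ_0 = σ_2 = 0.
Forward elimination and back-substitution give σ_0 = 0, σ_1 = -21/2, σ_2 = 0.
On [0, 1], S(x) = -4 + 19/4·x + 0·x² - 7/4·x³.
With x = 1/2: S(1/2) = -59/32.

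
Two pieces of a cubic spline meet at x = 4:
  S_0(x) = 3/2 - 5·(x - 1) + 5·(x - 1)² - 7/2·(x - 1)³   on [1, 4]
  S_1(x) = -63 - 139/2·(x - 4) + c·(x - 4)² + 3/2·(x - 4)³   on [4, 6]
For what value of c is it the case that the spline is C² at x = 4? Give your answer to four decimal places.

S_0''(x) = 10 - 21·(x - 1), so S_0''(4) = -53. On the right, S_1''(4) = 2c, so c = -53/2.

-26.5000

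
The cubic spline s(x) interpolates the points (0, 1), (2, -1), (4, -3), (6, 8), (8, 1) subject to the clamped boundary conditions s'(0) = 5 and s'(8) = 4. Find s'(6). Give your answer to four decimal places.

Write M_i for s''(x_i). With h_i = 2, 2, 2, 2 and divided differences Δ_i = -1, -1, 11/2, -7/2, the continuity of s' gives the tridiagonal system
  2·M_0 + 8·M_1 + 2·M_2 = 6(Δ_1 - Δ_0) = 0
  2·M_1 + 8·M_2 + 2·M_3 = 6(Δ_2 - Δ_1) = 39
  2·M_2 + 8·M_3 + 2·M_4 = 6(Δ_3 - Δ_2) = -54
Clamped end conditions give two more equations: 2h_0·M_0 + h_0·M_1 = 6(Δ_0 - s'(0)) = -36 and h_3·M_3 + 2h_3·M_4 = 6(s'(8) - Δ_3) = 45.
Forward elimination and back-substitution give M_0 = -73/8, M_1 = 1/4, M_2 = 65/8, M_3 = -53/4, M_4 = 143/8.
On [6, 8], s'(x) = b_3 + 2c_3·(x - 6) + 3d_3·(x - 6)² with b_3 = Δ_3 - h_3(2M_3 + M_4)/6 = -5/8, c_3 = M_3/2 = -53/8, d_3 = (M_4 - M_3)/(6h_3) = 83/32. So s'(6) = -5/8.

-0.6250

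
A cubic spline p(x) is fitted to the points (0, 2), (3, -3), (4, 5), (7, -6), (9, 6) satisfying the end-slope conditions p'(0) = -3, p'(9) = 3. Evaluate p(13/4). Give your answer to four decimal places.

-1.0038

With M_i denoting the second derivative at x_i, h_i = 3, 1, 3, 2, and Δ_i = (y_(i+1) − y_i)/h_i = -5/3, 8, -11/3, 6:
  3·M_0 + 8·M_1 + 1·M_2 = 6(Δ_1 - Δ_0) = 58
  1·M_1 + 8·M_2 + 3·M_3 = 6(Δ_2 - Δ_1) = -70
  3·M_2 + 10·M_3 + 2·M_4 = 6(Δ_3 - Δ_2) = 58
Clamped end conditions give two more equations: 2h_0·M_0 + h_0·M_1 = 6(Δ_0 - p'(0)) = 8 and h_3·M_3 + 2h_3·M_4 = 6(p'(9) - Δ_3) = -18.
Hence M_0 = -1055/267, M_1 = 2822/267, M_2 = -3925/267, M_3 = 3296/267, M_4 = -5699/534.
On [3, 4], p(x) = -3 + 1233/178·(x - 3) + 1411/267·(x - 3)² - 2249/534·(x - 3)³.
With (x - 3) = 1/4: p(13/4) = -11435/11392.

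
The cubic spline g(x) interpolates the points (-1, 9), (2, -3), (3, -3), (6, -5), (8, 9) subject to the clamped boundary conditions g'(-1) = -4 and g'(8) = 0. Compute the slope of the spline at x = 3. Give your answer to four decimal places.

Put σ_i = g'' at the i-th knot. Here h = (3, 1, 3, 2) and Δ = (-4, 0, -2/3, 7), so the interior equations h_(i-1)·σ_(i-1) + 2(h_(i-1)+h_i)·σ_i + h_i·σ_(i+1) = 6(Δ_i − Δ_(i-1)) read
  3·σ_0 + 8·σ_1 + 1·σ_2 = 6(Δ_1 - Δ_0) = 24
  1·σ_1 + 8·σ_2 + 3·σ_3 = 6(Δ_2 - Δ_1) = -4
  3·σ_2 + 10·σ_3 + 2·σ_4 = 6(Δ_3 - Δ_2) = 46
Clamped end conditions give two more equations: 2h_0·σ_0 + h_0·σ_1 = 6(Δ_0 - g'(-1)) = 0 and h_3·σ_3 + 2h_3·σ_4 = 6(g'(8) - Δ_3) = -42.
Hence σ_0 = -583/267, σ_1 = 1166/267, σ_2 = -1171/267, σ_3 = 2378/267, σ_4 = -7985/534.
On [3, 6], g'(x) = b_2 + 2c_2·(x - 3) + 3d_2·(x - 3)² with b_2 = Δ_2 - h_2(2σ_2 + σ_3)/6 = -196/267, c_2 = σ_2/2 = -1171/534, d_2 = (σ_3 - σ_2)/(6h_2) = 1183/1602. So g'(3) = -196/267.

-0.7341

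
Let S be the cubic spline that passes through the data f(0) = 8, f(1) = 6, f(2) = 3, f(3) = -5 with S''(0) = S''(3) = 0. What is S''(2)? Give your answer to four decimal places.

Write m_i for S''(x_i). With h_i = 1, 1, 1 and divided differences Δ_i = -2, -3, -8, the continuity of S' gives the tridiagonal system
  1·m_0 + 4·m_1 + 1·m_2 = 6(Δ_1 - Δ_0) = -6
  1·m_1 + 4·m_2 + 1·m_3 = 6(Δ_2 - Δ_1) = -30
Natural end conditions: m_0 = m_3 = 0.
Solving: m_0 = 0, m_1 = 2/5, m_2 = -38/5, m_3 = 0.

-7.6000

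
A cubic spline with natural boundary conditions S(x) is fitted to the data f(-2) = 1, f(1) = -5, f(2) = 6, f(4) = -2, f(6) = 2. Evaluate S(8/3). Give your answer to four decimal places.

Write M_i for S''(x_i). With h_i = 3, 1, 2, 2 and divided differences Δ_i = -2, 11, -4, 2, the continuity of S' gives the tridiagonal system
  3·M_0 + 8·M_1 + 1·M_2 = 6(Δ_1 - Δ_0) = 78
  1·M_1 + 6·M_2 + 2·M_3 = 6(Δ_2 - Δ_1) = -90
  2·M_2 + 8·M_3 + 2·M_4 = 6(Δ_3 - Δ_2) = 36
Natural end conditions: M_0 = M_4 = 0.
Hence M_0 = 0, M_1 = 528/43, M_2 = -870/43, M_3 = 411/43, M_4 = 0.
On [2, 4], S(x) = 6 + 271/43·(x - 2) - 435/43·(x - 2)² + 427/172·(x - 2)³.
With (x - 2) = 2/3: S(8/3) = 7478/1161.

6.4410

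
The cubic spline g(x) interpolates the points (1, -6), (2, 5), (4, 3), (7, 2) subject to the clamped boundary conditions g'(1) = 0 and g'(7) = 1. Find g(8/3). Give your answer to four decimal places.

8.5179

Let m_i = g''(x_i). Step sizes h_i = 1, 2, 3; slopes of the chords Δ_i = (y_(i+1) - y_i)/h_i = 11, -1, -1/3.
  1·m_0 + 6·m_1 + 2·m_2 = 6(Δ_1 - Δ_0) = -72
  2·m_1 + 10·m_2 + 3·m_3 = 6(Δ_2 - Δ_1) = 4
Clamped end conditions give two more equations: 2h_0·m_0 + h_0·m_1 = 6(Δ_0 - g'(1)) = 66 and h_2·m_2 + 2h_2·m_3 = 6(g'(7) - Δ_2) = 8.
Solving: m_0 = 2476/57, m_1 = -1190/57, m_2 = 280/57, m_3 = -64/57.
On [2, 4], g(x) = 5 + 643/57·(x - 2) - 595/57·(x - 2)² + 245/114·(x - 2)³.
With (x - 2) = 2/3: g(8/3) = 13109/1539.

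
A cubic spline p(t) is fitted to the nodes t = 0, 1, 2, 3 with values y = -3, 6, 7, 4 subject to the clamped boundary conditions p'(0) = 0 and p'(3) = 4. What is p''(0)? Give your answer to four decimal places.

With σ_i denoting the second derivative at x_i, h_i = 1, 1, 1, and Δ_i = (y_(i+1) − y_i)/h_i = 9, 1, -3:
  1·σ_0 + 4·σ_1 + 1·σ_2 = 6(Δ_1 - Δ_0) = -48
  1·σ_1 + 4·σ_2 + 1·σ_3 = 6(Δ_2 - Δ_1) = -24
Clamped end conditions give two more equations: 2h_0·σ_0 + h_0·σ_1 = 6(Δ_0 - p'(0)) = 54 and h_2·σ_2 + 2h_2·σ_3 = 6(p'(3) - Δ_2) = 42.
Forward elimination and back-substitution give σ_0 = 110/3, σ_1 = -58/3, σ_2 = -22/3, σ_3 = 74/3.

36.6667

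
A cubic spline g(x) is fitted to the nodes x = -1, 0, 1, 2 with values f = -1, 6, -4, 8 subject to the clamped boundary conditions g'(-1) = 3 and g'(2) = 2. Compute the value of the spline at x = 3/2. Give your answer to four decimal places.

With M_i denoting the second derivative at x_i, h_i = 1, 1, 1, and Δ_i = (y_(i+1) − y_i)/h_i = 7, -10, 12:
  1·M_0 + 4·M_1 + 1·M_2 = 6(Δ_1 - Δ_0) = -102
  1·M_1 + 4·M_2 + 1·M_3 = 6(Δ_2 - Δ_1) = 132
Clamped end conditions give two more equations: 2h_0·M_0 + h_0·M_1 = 6(Δ_0 - g'(-1)) = 24 and h_2·M_2 + 2h_2·M_3 = 6(g'(2) - Δ_2) = -60.
Forward elimination and back-substitution give M_0 = 554/15, M_1 = -748/15, M_2 = 908/15, M_3 = -904/15.
On [1, 2], g(x) = -4 + 28/15·(x - 1) + 454/15·(x - 1)² - 302/15·(x - 1)³.
With (x - 1) = 1/2: g(3/2) = 119/60.

1.9833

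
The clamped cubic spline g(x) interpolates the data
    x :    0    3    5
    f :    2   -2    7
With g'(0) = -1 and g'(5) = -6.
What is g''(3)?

9

Write σ_i for g''(x_i). With h_i = 3, 2 and divided differences Δ_i = -4/3, 9/2, the continuity of g' gives the tridiagonal system
  3·σ_0 + 10·σ_1 + 2·σ_2 = 6(Δ_1 - Δ_0) = 35
Clamped end conditions give two more equations: 2h_0·σ_0 + h_0·σ_1 = 6(Δ_0 - g'(0)) = -2 and h_1·σ_1 + 2h_1·σ_2 = 6(g'(5) - Δ_1) = -63.
Solving: σ_0 = -29/6, σ_1 = 9, σ_2 = -81/4.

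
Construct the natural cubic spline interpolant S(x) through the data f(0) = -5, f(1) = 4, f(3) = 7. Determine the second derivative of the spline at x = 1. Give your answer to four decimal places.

-7.5000

With m_i denoting the second derivative at x_i, h_i = 1, 2, and Δ_i = (y_(i+1) − y_i)/h_i = 9, 3/2:
  1·m_0 + 6·m_1 + 2·m_2 = 6(Δ_1 - Δ_0) = -45
Natural end conditions: m_0 = m_2 = 0.
Forward elimination and back-substitution give m_0 = 0, m_1 = -15/2, m_2 = 0.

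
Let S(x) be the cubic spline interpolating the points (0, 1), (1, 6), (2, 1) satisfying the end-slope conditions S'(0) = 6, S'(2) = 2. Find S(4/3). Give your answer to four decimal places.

4.2593

Let m_i = S''(x_i). Step sizes h_i = 1, 1; slopes of the chords Δ_i = (y_(i+1) - y_i)/h_i = 5, -5.
  1·m_0 + 4·m_1 + 1·m_2 = 6(Δ_1 - Δ_0) = -60
Clamped end conditions give two more equations: 2h_0·m_0 + h_0·m_1 = 6(Δ_0 - S'(0)) = -6 and h_1·m_1 + 2h_1·m_2 = 6(S'(2) - Δ_1) = 42.
Forward elimination and back-substitution give m_0 = 10, m_1 = -26, m_2 = 34.
On [1, 2], S(x) = 6 - 2·(x - 1) - 13·(x - 1)² + 10·(x - 1)³.
With (x - 1) = 1/3: S(4/3) = 115/27.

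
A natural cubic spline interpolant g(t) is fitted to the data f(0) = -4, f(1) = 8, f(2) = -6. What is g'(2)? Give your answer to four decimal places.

With M_i denoting the second derivative at x_i, h_i = 1, 1, and Δ_i = (y_(i+1) − y_i)/h_i = 12, -14:
  1·M_0 + 4·M_1 + 1·M_2 = 6(Δ_1 - Δ_0) = -156
Natural end conditions: M_0 = M_2 = 0.
Hence M_0 = 0, M_1 = -39, M_2 = 0.
On [1, 2], g'(t) = b_1 + 2c_1·(t - 1) + 3d_1·(t - 1)² with b_1 = Δ_1 - h_1(2M_1 + M_2)/6 = -1, c_1 = M_1/2 = -39/2, d_1 = (M_2 - M_1)/(6h_1) = 13/2. So g'(2) = -41/2.

-20.5000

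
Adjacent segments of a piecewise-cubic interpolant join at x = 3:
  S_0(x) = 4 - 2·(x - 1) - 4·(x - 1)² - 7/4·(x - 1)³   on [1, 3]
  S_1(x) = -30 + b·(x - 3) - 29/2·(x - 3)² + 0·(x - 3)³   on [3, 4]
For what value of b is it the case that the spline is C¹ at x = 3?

-39

S_0'(x) = -2 - 8·(x - 1) - 21/4·(x - 1)², so S_0'(3) = -39. On the right, S_1'(3) = b, so b = -39.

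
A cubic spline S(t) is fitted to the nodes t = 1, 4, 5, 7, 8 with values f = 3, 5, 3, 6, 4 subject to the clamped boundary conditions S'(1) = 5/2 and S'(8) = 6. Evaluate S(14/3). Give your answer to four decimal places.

With M_i denoting the second derivative at x_i, h_i = 3, 1, 2, 1, and Δ_i = (y_(i+1) − y_i)/h_i = 2/3, -2, 3/2, -2:
  3·M_0 + 8·M_1 + 1·M_2 = 6(Δ_1 - Δ_0) = -16
  1·M_1 + 6·M_2 + 2·M_3 = 6(Δ_2 - Δ_1) = 21
  2·M_2 + 6·M_3 + 1·M_4 = 6(Δ_3 - Δ_2) = -21
Clamped end conditions give two more equations: 2h_0·M_0 + h_0·M_1 = 6(Δ_0 - S'(1)) = -11 and h_3·M_3 + 2h_3·M_4 = 6(S'(8) - Δ_3) = 48.
Hence M_0 = -161/366, M_1 = -170/61, M_2 = 929/122, M_3 = -668/61, M_4 = 1798/61.
On [4, 5], S(t) = 5 - 571/244·(t - 4) - 85/61·(t - 4)² + 423/244·(t - 4)³.
With (t - 4) = 2/3: S(14/3) = 3661/1098.

3.3342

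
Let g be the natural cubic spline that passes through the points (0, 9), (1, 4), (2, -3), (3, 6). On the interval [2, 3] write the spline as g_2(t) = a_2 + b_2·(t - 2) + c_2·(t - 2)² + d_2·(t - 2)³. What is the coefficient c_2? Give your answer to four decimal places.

Put M_i = g'' at the i-th knot. Here h = (1, 1, 1) and Δ = (-5, -7, 9), so the interior equations h_(i-1)·M_(i-1) + 2(h_(i-1)+h_i)·M_i + h_i·M_(i+1) = 6(Δ_i − Δ_(i-1)) read
  1·M_0 + 4·M_1 + 1·M_2 = 6(Δ_1 - Δ_0) = -12
  1·M_1 + 4·M_2 + 1·M_3 = 6(Δ_2 - Δ_1) = 96
Natural end conditions: M_0 = M_3 = 0.
Hence M_0 = 0, M_1 = -48/5, M_2 = 132/5, M_3 = 0.
On [2, 3], with g_2(t) = a_2 + b_2·(t - 2) + c_2·(t - 2)² + d_2·(t - 2)³: c_2 = M_2/2 = 66/5, d_2 = (M_3 - M_2)/(6h_2) = -22/5, b_2 = Δ_2 - h_2(2M_2 + M_3)/6 = 1/5.

13.2000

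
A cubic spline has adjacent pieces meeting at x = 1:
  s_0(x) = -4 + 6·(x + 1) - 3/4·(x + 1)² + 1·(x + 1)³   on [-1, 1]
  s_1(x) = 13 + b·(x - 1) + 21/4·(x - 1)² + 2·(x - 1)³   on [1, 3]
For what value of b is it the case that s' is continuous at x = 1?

s_0'(x) = 6 - 3/2·(x + 1) + 3·(x + 1)², so s_0'(1) = 15. On the right, s_1'(1) = b, so b = 15.

15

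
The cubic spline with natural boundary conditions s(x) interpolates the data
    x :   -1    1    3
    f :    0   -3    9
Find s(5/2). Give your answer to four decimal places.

Write m_i for s''(x_i). With h_i = 2, 2 and divided differences Δ_i = -3/2, 6, the continuity of s' gives the tridiagonal system
  2·m_0 + 8·m_1 + 2·m_2 = 6(Δ_1 - Δ_0) = 45
Natural end conditions: m_0 = m_2 = 0.
Solving: m_0 = 0, m_1 = 45/8, m_2 = 0.
On [1, 3], s(x) = -3 + 9/4·(x - 1) + 45/16·(x - 1)² - 15/32·(x - 1)³.
With (x - 1) = 3/2: s(5/2) = 1311/256.

5.1211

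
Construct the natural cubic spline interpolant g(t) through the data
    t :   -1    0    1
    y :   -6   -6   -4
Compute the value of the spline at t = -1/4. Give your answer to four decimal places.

-6.1641

Put M_i = g'' at the i-th knot. Here h = (1, 1) and Δ = (0, 2), so the interior equations h_(i-1)·M_(i-1) + 2(h_(i-1)+h_i)·M_i + h_i·M_(i+1) = 6(Δ_i − Δ_(i-1)) read
  1·M_0 + 4·M_1 + 1·M_2 = 6(Δ_1 - Δ_0) = 12
Natural end conditions: M_0 = M_2 = 0.
Forward elimination and back-substitution give M_0 = 0, M_1 = 3, M_2 = 0.
On [-1, 0], g(t) = -6 - 1/2·(t + 1) + 0·(t + 1)² + 1/2·(t + 1)³.
With (t + 1) = 3/4: g(-1/4) = -789/128.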